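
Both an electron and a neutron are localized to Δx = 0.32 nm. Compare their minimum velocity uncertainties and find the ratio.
The electron has the larger minimum velocity uncertainty, by a ratio of 1838.7.

For both particles, Δp_min = ℏ/(2Δx) = 1.648e-25 kg·m/s (same for both).

The velocity uncertainty is Δv = Δp/m:
- electron: Δv = 1.648e-25 / 9.109e-31 = 1.809e+05 m/s = 180.887 km/s
- neutron: Δv = 1.648e-25 / 1.675e-27 = 9.838e+01 m/s = 98.378 m/s

Ratio: 1.809e+05 / 9.838e+01 = 1838.7

The lighter particle has larger velocity uncertainty because Δv ∝ 1/m.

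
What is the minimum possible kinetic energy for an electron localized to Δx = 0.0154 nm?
40.163 eV

Localizing a particle requires giving it sufficient momentum uncertainty:

1. From uncertainty principle: Δp ≥ ℏ/(2Δx)
   Δp_min = (1.055e-34 J·s) / (2 × 1.540e-11 m)
   Δp_min = 3.424e-24 kg·m/s

2. This momentum uncertainty corresponds to kinetic energy:
   KE ≈ (Δp)²/(2m) = (3.424e-24)²/(2 × 9.109e-31 kg)
   KE = 6.435e-18 J = 40.163 eV

Tighter localization requires more energy.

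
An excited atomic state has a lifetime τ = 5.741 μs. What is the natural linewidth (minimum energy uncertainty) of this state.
57.326 peV

Using the energy-time uncertainty principle:
ΔEΔt ≥ ℏ/2

The lifetime τ represents the time uncertainty Δt.
The natural linewidth (minimum energy uncertainty) is:

ΔE = ℏ/(2τ)
ΔE = (1.055e-34 J·s) / (2 × 5.741e-06 s)
ΔE = 9.185e-30 J = 57.326 peV

This natural linewidth limits the precision of spectroscopic measurements.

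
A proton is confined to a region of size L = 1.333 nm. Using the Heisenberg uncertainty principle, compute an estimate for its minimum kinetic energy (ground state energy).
2.919 μeV

Using the uncertainty principle to estimate ground state energy:

1. The position uncertainty is approximately the confinement size:
   Δx ≈ L = 1.333e-09 m

2. From ΔxΔp ≥ ℏ/2, the minimum momentum uncertainty is:
   Δp ≈ ℏ/(2L) = 3.956e-26 kg·m/s

3. The kinetic energy is approximately:
   KE ≈ (Δp)²/(2m) = (3.956e-26)²/(2 × 1.673e-27 kg)
   KE ≈ 4.677e-25 J = 2.919 μeV

This is an order-of-magnitude estimate of the ground state energy.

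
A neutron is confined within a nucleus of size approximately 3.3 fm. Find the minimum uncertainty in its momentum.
1.598 × 10^-20 kg·m/s

Using the Heisenberg uncertainty principle:
ΔxΔp ≥ ℏ/2

With Δx ≈ L = 3.300e-15 m (the confinement size):
Δp_min = ℏ/(2Δx)
Δp_min = (1.055e-34 J·s) / (2 × 3.300e-15 m)
Δp_min = 1.598e-20 kg·m/s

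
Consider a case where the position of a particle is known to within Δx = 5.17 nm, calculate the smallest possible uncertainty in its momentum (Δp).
1.020 × 10^-26 kg·m/s

Using the Heisenberg uncertainty principle:
ΔxΔp ≥ ℏ/2

The minimum uncertainty in momentum is:
Δp_min = ℏ/(2Δx)
Δp_min = (1.055e-34 J·s) / (2 × 5.170e-09 m)
Δp_min = 1.020e-26 kg·m/s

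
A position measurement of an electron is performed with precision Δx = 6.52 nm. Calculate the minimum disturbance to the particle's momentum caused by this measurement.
8.087 × 10^-27 kg·m/s

The uncertainty principle implies that measuring position disturbs momentum:
ΔxΔp ≥ ℏ/2

When we measure position with precision Δx, we necessarily introduce a momentum uncertainty:
Δp ≥ ℏ/(2Δx)
Δp_min = (1.055e-34 J·s) / (2 × 6.520e-09 m)
Δp_min = 8.087e-27 kg·m/s

The more precisely we measure position, the greater the momentum disturbance.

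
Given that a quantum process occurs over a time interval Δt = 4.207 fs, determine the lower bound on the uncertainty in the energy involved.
78.228 meV

Using the energy-time uncertainty principle:
ΔEΔt ≥ ℏ/2

The minimum uncertainty in energy is:
ΔE_min = ℏ/(2Δt)
ΔE_min = (1.055e-34 J·s) / (2 × 4.207e-15 s)
ΔE_min = 1.253e-20 J = 78.228 meV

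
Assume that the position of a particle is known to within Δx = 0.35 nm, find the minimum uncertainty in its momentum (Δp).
1.507 × 10^-25 kg·m/s

Using the Heisenberg uncertainty principle:
ΔxΔp ≥ ℏ/2

The minimum uncertainty in momentum is:
Δp_min = ℏ/(2Δx)
Δp_min = (1.055e-34 J·s) / (2 × 3.500e-10 m)
Δp_min = 1.507e-25 kg·m/s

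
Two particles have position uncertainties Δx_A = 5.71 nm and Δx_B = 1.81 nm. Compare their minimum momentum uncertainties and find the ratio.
Particle B has the larger minimum momentum uncertainty, by a factor of 3.15.

For each particle, the minimum momentum uncertainty is Δp_min = ℏ/(2Δx):

Particle A: Δp_A = ℏ/(2×5.710e-09 m) = 9.234e-27 kg·m/s
Particle B: Δp_B = ℏ/(2×1.810e-09 m) = 2.913e-26 kg·m/s

Ratio: Δp_B/Δp_A = 3.15

Since Δp_min ∝ 1/Δx, the particle with smaller position uncertainty (B) has larger momentum uncertainty.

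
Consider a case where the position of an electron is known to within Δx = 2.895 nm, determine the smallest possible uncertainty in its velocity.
19.994 km/s

Using the Heisenberg uncertainty principle and Δp = mΔv:
ΔxΔp ≥ ℏ/2
Δx(mΔv) ≥ ℏ/2

The minimum uncertainty in velocity is:
Δv_min = ℏ/(2mΔx)
Δv_min = (1.055e-34 J·s) / (2 × 9.109e-31 kg × 2.895e-09 m)
Δv_min = 1.999e+04 m/s = 19.994 km/s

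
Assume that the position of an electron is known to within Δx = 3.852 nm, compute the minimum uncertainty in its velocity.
15.027 km/s

Using the Heisenberg uncertainty principle and Δp = mΔv:
ΔxΔp ≥ ℏ/2
Δx(mΔv) ≥ ℏ/2

The minimum uncertainty in velocity is:
Δv_min = ℏ/(2mΔx)
Δv_min = (1.055e-34 J·s) / (2 × 9.109e-31 kg × 3.852e-09 m)
Δv_min = 1.503e+04 m/s = 15.027 km/s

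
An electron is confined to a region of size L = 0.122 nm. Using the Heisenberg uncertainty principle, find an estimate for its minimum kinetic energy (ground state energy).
639.946 meV

Using the uncertainty principle to estimate ground state energy:

1. The position uncertainty is approximately the confinement size:
   Δx ≈ L = 1.220e-10 m

2. From ΔxΔp ≥ ℏ/2, the minimum momentum uncertainty is:
   Δp ≈ ℏ/(2L) = 4.322e-25 kg·m/s

3. The kinetic energy is approximately:
   KE ≈ (Δp)²/(2m) = (4.322e-25)²/(2 × 9.109e-31 kg)
   KE ≈ 1.025e-19 J = 639.946 meV

This is an order-of-magnitude estimate of the ground state energy.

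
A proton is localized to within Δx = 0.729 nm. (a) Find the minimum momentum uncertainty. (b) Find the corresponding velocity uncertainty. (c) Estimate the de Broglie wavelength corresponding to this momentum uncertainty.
(a) Δp_min = 7.233 × 10^-26 kg·m/s
(b) Δv_min = 43.244 m/s
(c) λ_dB = 9.161 nm

Step-by-step:

(a) From the uncertainty principle:
Δp_min = ℏ/(2Δx) = (1.055e-34 J·s)/(2 × 7.290e-10 m) = 7.233e-26 kg·m/s

(b) The velocity uncertainty:
Δv = Δp/m = (7.233e-26 kg·m/s)/(1.673e-27 kg) = 4.324e+01 m/s = 43.244 m/s

(c) The de Broglie wavelength for this momentum:
λ = h/p = (6.626e-34 J·s)/(7.233e-26 kg·m/s) = 9.161e-09 m = 9.161 nm

Note: The de Broglie wavelength is comparable to the localization size, as expected from wave-particle duality.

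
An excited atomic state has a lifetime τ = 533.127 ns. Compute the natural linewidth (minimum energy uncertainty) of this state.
617.313 peV

Using the energy-time uncertainty principle:
ΔEΔt ≥ ℏ/2

The lifetime τ represents the time uncertainty Δt.
The natural linewidth (minimum energy uncertainty) is:

ΔE = ℏ/(2τ)
ΔE = (1.055e-34 J·s) / (2 × 5.331e-07 s)
ΔE = 9.890e-29 J = 617.313 peV

This natural linewidth limits the precision of spectroscopic measurements.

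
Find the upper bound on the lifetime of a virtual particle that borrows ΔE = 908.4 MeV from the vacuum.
3.623 × 10^-25 s

Using the energy-time uncertainty principle:
ΔEΔt ≥ ℏ/2

For a virtual particle borrowing energy ΔE, the maximum lifetime is:
Δt_max = ℏ/(2ΔE)

Converting energy:
ΔE = 908.4 MeV = 1.455e-10 J

Δt_max = (1.055e-34 J·s) / (2 × 1.455e-10 J)
Δt_max = 3.623e-25 s = 3.623 × 10^-25 s

Virtual particles with higher borrowed energy exist for shorter times.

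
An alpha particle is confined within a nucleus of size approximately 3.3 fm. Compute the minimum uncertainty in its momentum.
1.598 × 10^-20 kg·m/s

Using the Heisenberg uncertainty principle:
ΔxΔp ≥ ℏ/2

With Δx ≈ L = 3.300e-15 m (the confinement size):
Δp_min = ℏ/(2Δx)
Δp_min = (1.055e-34 J·s) / (2 × 3.300e-15 m)
Δp_min = 1.598e-20 kg·m/s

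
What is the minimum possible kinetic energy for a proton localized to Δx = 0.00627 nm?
131.953 meV

Localizing a particle requires giving it sufficient momentum uncertainty:

1. From uncertainty principle: Δp ≥ ℏ/(2Δx)
   Δp_min = (1.055e-34 J·s) / (2 × 6.270e-12 m)
   Δp_min = 8.410e-24 kg·m/s

2. This momentum uncertainty corresponds to kinetic energy:
   KE ≈ (Δp)²/(2m) = (8.410e-24)²/(2 × 1.673e-27 kg)
   KE = 2.114e-20 J = 131.953 meV

Tighter localization requires more energy.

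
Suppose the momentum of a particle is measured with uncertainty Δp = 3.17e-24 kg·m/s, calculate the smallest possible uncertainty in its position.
16.634 pm

Using the Heisenberg uncertainty principle:
ΔxΔp ≥ ℏ/2

The minimum uncertainty in position is:
Δx_min = ℏ/(2Δp)
Δx_min = (1.055e-34 J·s) / (2 × 3.170e-24 kg·m/s)
Δx_min = 1.663e-11 m = 16.634 pm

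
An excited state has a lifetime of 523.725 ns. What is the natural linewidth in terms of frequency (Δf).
151.945 kHz

Using the energy-time uncertainty principle and E = hf:
ΔEΔt ≥ ℏ/2
hΔf·Δt ≥ ℏ/2

The minimum frequency uncertainty is:
Δf = ℏ/(2hτ) = 1/(4πτ)
Δf = 1/(4π × 5.237e-07 s)
Δf = 1.519e+05 Hz = 151.945 kHz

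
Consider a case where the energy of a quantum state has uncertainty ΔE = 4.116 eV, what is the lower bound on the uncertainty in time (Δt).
79.958 as

Using the energy-time uncertainty principle:
ΔEΔt ≥ ℏ/2

The minimum uncertainty in time is:
Δt_min = ℏ/(2ΔE)
Δt_min = (1.055e-34 J·s) / (2 × 6.595e-19 J)
Δt_min = 7.996e-17 s = 79.958 as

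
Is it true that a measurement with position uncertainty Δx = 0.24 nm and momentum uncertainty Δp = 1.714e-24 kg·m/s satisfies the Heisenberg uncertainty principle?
Yes, it satisfies the uncertainty principle.

Calculate the product ΔxΔp:
ΔxΔp = (2.400e-10 m) × (1.714e-24 kg·m/s)
ΔxΔp = 4.114e-34 J·s

Compare to the minimum allowed value ℏ/2:
ℏ/2 = 5.273e-35 J·s

Since ΔxΔp = 4.114e-34 J·s ≥ 5.273e-35 J·s = ℏ/2,
the measurement satisfies the uncertainty principle.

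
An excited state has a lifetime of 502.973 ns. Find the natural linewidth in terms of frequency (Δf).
158.214 kHz

Using the energy-time uncertainty principle and E = hf:
ΔEΔt ≥ ℏ/2
hΔf·Δt ≥ ℏ/2

The minimum frequency uncertainty is:
Δf = ℏ/(2hτ) = 1/(4πτ)
Δf = 1/(4π × 5.030e-07 s)
Δf = 1.582e+05 Hz = 158.214 kHz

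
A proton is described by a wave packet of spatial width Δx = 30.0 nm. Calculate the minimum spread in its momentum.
1.758 × 10^-27 kg·m/s

For a wave packet, the spatial width Δx and momentum spread Δp are related by the uncertainty principle:
ΔxΔp ≥ ℏ/2

The minimum momentum spread is:
Δp_min = ℏ/(2Δx)
Δp_min = (1.055e-34 J·s) / (2 × 3.000e-08 m)
Δp_min = 1.758e-27 kg·m/s

A wave packet cannot have both a well-defined position and well-defined momentum.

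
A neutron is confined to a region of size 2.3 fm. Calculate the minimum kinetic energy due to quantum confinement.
979.265 keV

Using the uncertainty principle:

1. Position uncertainty: Δx ≈ 2.300e-15 m
2. Minimum momentum uncertainty: Δp = ℏ/(2Δx) = 2.293e-20 kg·m/s
3. Minimum kinetic energy:
   KE = (Δp)²/(2m) = (2.293e-20)²/(2 × 1.675e-27 kg)
   KE = 1.569e-13 J = 979.265 keV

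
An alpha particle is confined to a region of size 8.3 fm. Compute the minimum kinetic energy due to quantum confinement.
18.955 keV

Using the uncertainty principle:

1. Position uncertainty: Δx ≈ 8.300e-15 m
2. Minimum momentum uncertainty: Δp = ℏ/(2Δx) = 6.353e-21 kg·m/s
3. Minimum kinetic energy:
   KE = (Δp)²/(2m) = (6.353e-21)²/(2 × 6.645e-27 kg)
   KE = 3.037e-15 J = 18.955 keV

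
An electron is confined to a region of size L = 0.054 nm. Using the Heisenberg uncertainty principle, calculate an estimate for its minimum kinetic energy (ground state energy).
3.266 eV

Using the uncertainty principle to estimate ground state energy:

1. The position uncertainty is approximately the confinement size:
   Δx ≈ L = 5.400e-11 m

2. From ΔxΔp ≥ ℏ/2, the minimum momentum uncertainty is:
   Δp ≈ ℏ/(2L) = 9.765e-25 kg·m/s

3. The kinetic energy is approximately:
   KE ≈ (Δp)²/(2m) = (9.765e-25)²/(2 × 9.109e-31 kg)
   KE ≈ 5.233e-19 J = 3.266 eV

This is an order-of-magnitude estimate of the ground state energy.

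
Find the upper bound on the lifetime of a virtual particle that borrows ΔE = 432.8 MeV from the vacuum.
7.604 × 10^-25 s

Using the energy-time uncertainty principle:
ΔEΔt ≥ ℏ/2

For a virtual particle borrowing energy ΔE, the maximum lifetime is:
Δt_max = ℏ/(2ΔE)

Converting energy:
ΔE = 432.8 MeV = 6.934e-11 J

Δt_max = (1.055e-34 J·s) / (2 × 6.934e-11 J)
Δt_max = 7.604e-25 s = 7.604 × 10^-25 s

Virtual particles with higher borrowed energy exist for shorter times.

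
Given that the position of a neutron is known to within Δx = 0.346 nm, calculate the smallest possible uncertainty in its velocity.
90.986 m/s

Using the Heisenberg uncertainty principle and Δp = mΔv:
ΔxΔp ≥ ℏ/2
Δx(mΔv) ≥ ℏ/2

The minimum uncertainty in velocity is:
Δv_min = ℏ/(2mΔx)
Δv_min = (1.055e-34 J·s) / (2 × 1.675e-27 kg × 3.460e-10 m)
Δv_min = 9.099e+01 m/s = 90.986 m/s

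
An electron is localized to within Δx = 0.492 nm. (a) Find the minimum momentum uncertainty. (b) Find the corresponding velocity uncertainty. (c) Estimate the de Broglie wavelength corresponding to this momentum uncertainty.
(a) Δp_min = 1.072 × 10^-25 kg·m/s
(b) Δv_min = 117.650 km/s
(c) λ_dB = 6.183 nm

Step-by-step:

(a) From the uncertainty principle:
Δp_min = ℏ/(2Δx) = (1.055e-34 J·s)/(2 × 4.920e-10 m) = 1.072e-25 kg·m/s

(b) The velocity uncertainty:
Δv = Δp/m = (1.072e-25 kg·m/s)/(9.109e-31 kg) = 1.177e+05 m/s = 117.650 km/s

(c) The de Broglie wavelength for this momentum:
λ = h/p = (6.626e-34 J·s)/(1.072e-25 kg·m/s) = 6.183e-09 m = 6.183 nm

Note: The de Broglie wavelength is comparable to the localization size, as expected from wave-particle duality.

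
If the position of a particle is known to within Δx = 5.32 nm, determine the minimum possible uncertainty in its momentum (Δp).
9.911 × 10^-27 kg·m/s

Using the Heisenberg uncertainty principle:
ΔxΔp ≥ ℏ/2

The minimum uncertainty in momentum is:
Δp_min = ℏ/(2Δx)
Δp_min = (1.055e-34 J·s) / (2 × 5.320e-09 m)
Δp_min = 9.911e-27 kg·m/s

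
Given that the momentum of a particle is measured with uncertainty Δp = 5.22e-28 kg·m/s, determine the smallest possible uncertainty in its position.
101.013 nm

Using the Heisenberg uncertainty principle:
ΔxΔp ≥ ℏ/2

The minimum uncertainty in position is:
Δx_min = ℏ/(2Δp)
Δx_min = (1.055e-34 J·s) / (2 × 5.220e-28 kg·m/s)
Δx_min = 1.010e-07 m = 101.013 nm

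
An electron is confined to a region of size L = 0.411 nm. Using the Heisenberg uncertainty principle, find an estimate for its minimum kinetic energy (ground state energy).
56.387 meV

Using the uncertainty principle to estimate ground state energy:

1. The position uncertainty is approximately the confinement size:
   Δx ≈ L = 4.110e-10 m

2. From ΔxΔp ≥ ℏ/2, the minimum momentum uncertainty is:
   Δp ≈ ℏ/(2L) = 1.283e-25 kg·m/s

3. The kinetic energy is approximately:
   KE ≈ (Δp)²/(2m) = (1.283e-25)²/(2 × 9.109e-31 kg)
   KE ≈ 9.034e-21 J = 56.387 meV

This is an order-of-magnitude estimate of the ground state energy.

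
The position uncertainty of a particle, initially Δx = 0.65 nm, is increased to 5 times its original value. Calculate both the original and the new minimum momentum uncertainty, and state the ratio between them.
Original Δp_min = 8.112 × 10^-26 kg·m/s; new Δp'_min = 1.622 × 10^-26 kg·m/s; ratio Δp'_min/Δp_min = 1/5.

From the uncertainty principle ΔxΔp ≥ ℏ/2, the minimum momentum uncertainty is Δp_min = ℏ/(2Δx).

Original (Δx = 0.65 nm = 6.500e-10 m):
Δp_min = (1.055e-34 J·s)/(2 × 6.500e-10 m) = 8.112e-26 kg·m/s

When Δx → 5Δx:
Δp'_min = ℏ/(2 × 5Δx) = (1/5) × ℏ/(2Δx) = (1/5) × Δp_min
Δp'_min = 1/5 × 8.112e-26 kg·m/s = 1.622e-26 kg·m/s

Since Δp_min ∝ 1/Δx, when Δx is increased to 5 times its original value, Δp_min decreases to 1/5 of its original value.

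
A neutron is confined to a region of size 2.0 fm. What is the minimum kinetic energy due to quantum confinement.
1.295 MeV

Using the uncertainty principle:

1. Position uncertainty: Δx ≈ 2.000e-15 m
2. Minimum momentum uncertainty: Δp = ℏ/(2Δx) = 2.636e-20 kg·m/s
3. Minimum kinetic energy:
   KE = (Δp)²/(2m) = (2.636e-20)²/(2 × 1.675e-27 kg)
   KE = 2.075e-13 J = 1.295 MeV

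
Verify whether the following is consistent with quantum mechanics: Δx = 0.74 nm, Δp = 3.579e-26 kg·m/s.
No, it violates the uncertainty principle (impossible measurement).

Calculate the product ΔxΔp:
ΔxΔp = (7.400e-10 m) × (3.579e-26 kg·m/s)
ΔxΔp = 2.648e-35 J·s

Compare to the minimum allowed value ℏ/2:
ℏ/2 = 5.273e-35 J·s

Since ΔxΔp = 2.648e-35 J·s < 5.273e-35 J·s = ℏ/2,
the measurement violates the uncertainty principle.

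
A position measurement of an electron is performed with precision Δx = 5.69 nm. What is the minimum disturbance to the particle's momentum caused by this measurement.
9.267 × 10^-27 kg·m/s

The uncertainty principle implies that measuring position disturbs momentum:
ΔxΔp ≥ ℏ/2

When we measure position with precision Δx, we necessarily introduce a momentum uncertainty:
Δp ≥ ℏ/(2Δx)
Δp_min = (1.055e-34 J·s) / (2 × 5.690e-09 m)
Δp_min = 9.267e-27 kg·m/s

The more precisely we measure position, the greater the momentum disturbance.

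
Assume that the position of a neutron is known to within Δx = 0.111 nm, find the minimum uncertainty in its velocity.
283.614 m/s

Using the Heisenberg uncertainty principle and Δp = mΔv:
ΔxΔp ≥ ℏ/2
Δx(mΔv) ≥ ℏ/2

The minimum uncertainty in velocity is:
Δv_min = ℏ/(2mΔx)
Δv_min = (1.055e-34 J·s) / (2 × 1.675e-27 kg × 1.110e-10 m)
Δv_min = 2.836e+02 m/s = 283.614 m/s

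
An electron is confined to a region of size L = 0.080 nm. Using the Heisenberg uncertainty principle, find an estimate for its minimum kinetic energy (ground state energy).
1.488 eV

Using the uncertainty principle to estimate ground state energy:

1. The position uncertainty is approximately the confinement size:
   Δx ≈ L = 8.000e-11 m

2. From ΔxΔp ≥ ℏ/2, the minimum momentum uncertainty is:
   Δp ≈ ℏ/(2L) = 6.591e-25 kg·m/s

3. The kinetic energy is approximately:
   KE ≈ (Δp)²/(2m) = (6.591e-25)²/(2 × 9.109e-31 kg)
   KE ≈ 2.384e-19 J = 1.488 eV

This is an order-of-magnitude estimate of the ground state energy.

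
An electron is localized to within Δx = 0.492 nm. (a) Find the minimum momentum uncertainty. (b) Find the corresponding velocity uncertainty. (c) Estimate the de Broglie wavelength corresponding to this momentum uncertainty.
(a) Δp_min = 1.072 × 10^-25 kg·m/s
(b) Δv_min = 117.650 km/s
(c) λ_dB = 6.183 nm

Step-by-step:

(a) From the uncertainty principle:
Δp_min = ℏ/(2Δx) = (1.055e-34 J·s)/(2 × 4.920e-10 m) = 1.072e-25 kg·m/s

(b) The velocity uncertainty:
Δv = Δp/m = (1.072e-25 kg·m/s)/(9.109e-31 kg) = 1.177e+05 m/s = 117.650 km/s

(c) The de Broglie wavelength for this momentum:
λ = h/p = (6.626e-34 J·s)/(1.072e-25 kg·m/s) = 6.183e-09 m = 6.183 nm

Note: The de Broglie wavelength is comparable to the localization size, as expected from wave-particle duality.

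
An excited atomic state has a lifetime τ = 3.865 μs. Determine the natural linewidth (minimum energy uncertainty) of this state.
85.150 peV

Using the energy-time uncertainty principle:
ΔEΔt ≥ ℏ/2

The lifetime τ represents the time uncertainty Δt.
The natural linewidth (minimum energy uncertainty) is:

ΔE = ℏ/(2τ)
ΔE = (1.055e-34 J·s) / (2 × 3.865e-06 s)
ΔE = 1.364e-29 J = 85.150 peV

This natural linewidth limits the precision of spectroscopic measurements.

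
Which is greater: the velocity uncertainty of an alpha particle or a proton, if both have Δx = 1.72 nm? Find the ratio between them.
The proton has the larger minimum velocity uncertainty, by a ratio of 4.0.

For both particles, Δp_min = ℏ/(2Δx) = 3.066e-26 kg·m/s (same for both).

The velocity uncertainty is Δv = Δp/m:
- alpha particle: Δv = 3.066e-26 / 6.645e-27 = 4.614e+00 m/s = 4.614 m/s
- proton: Δv = 3.066e-26 / 1.673e-27 = 1.833e+01 m/s = 18.328 m/s

Ratio: 1.833e+01 / 4.614e+00 = 4.0

The lighter particle has larger velocity uncertainty because Δv ∝ 1/m.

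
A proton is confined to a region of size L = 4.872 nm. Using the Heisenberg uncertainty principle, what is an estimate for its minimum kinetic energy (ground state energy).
218.544 neV

Using the uncertainty principle to estimate ground state energy:

1. The position uncertainty is approximately the confinement size:
   Δx ≈ L = 4.872e-09 m

2. From ΔxΔp ≥ ℏ/2, the minimum momentum uncertainty is:
   Δp ≈ ℏ/(2L) = 1.082e-26 kg·m/s

3. The kinetic energy is approximately:
   KE ≈ (Δp)²/(2m) = (1.082e-26)²/(2 × 1.673e-27 kg)
   KE ≈ 3.501e-26 J = 218.544 neV

This is an order-of-magnitude estimate of the ground state energy.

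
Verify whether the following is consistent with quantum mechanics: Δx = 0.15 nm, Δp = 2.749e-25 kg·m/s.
No, it violates the uncertainty principle (impossible measurement).

Calculate the product ΔxΔp:
ΔxΔp = (1.500e-10 m) × (2.749e-25 kg·m/s)
ΔxΔp = 4.123e-35 J·s

Compare to the minimum allowed value ℏ/2:
ℏ/2 = 5.273e-35 J·s

Since ΔxΔp = 4.123e-35 J·s < 5.273e-35 J·s = ℏ/2,
the measurement violates the uncertainty principle.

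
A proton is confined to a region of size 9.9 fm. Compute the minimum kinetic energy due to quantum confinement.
52.928 keV

Using the uncertainty principle:

1. Position uncertainty: Δx ≈ 9.900e-15 m
2. Minimum momentum uncertainty: Δp = ℏ/(2Δx) = 5.326e-21 kg·m/s
3. Minimum kinetic energy:
   KE = (Δp)²/(2m) = (5.326e-21)²/(2 × 1.673e-27 kg)
   KE = 8.480e-15 J = 52.928 keV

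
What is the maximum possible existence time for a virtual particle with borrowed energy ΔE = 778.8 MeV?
4.226 × 10^-25 s

Using the energy-time uncertainty principle:
ΔEΔt ≥ ℏ/2

For a virtual particle borrowing energy ΔE, the maximum lifetime is:
Δt_max = ℏ/(2ΔE)

Converting energy:
ΔE = 778.8 MeV = 1.248e-10 J

Δt_max = (1.055e-34 J·s) / (2 × 1.248e-10 J)
Δt_max = 4.226e-25 s = 4.226 × 10^-25 s

Virtual particles with higher borrowed energy exist for shorter times.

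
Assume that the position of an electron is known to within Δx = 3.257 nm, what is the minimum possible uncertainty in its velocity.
17.772 km/s

Using the Heisenberg uncertainty principle and Δp = mΔv:
ΔxΔp ≥ ℏ/2
Δx(mΔv) ≥ ℏ/2

The minimum uncertainty in velocity is:
Δv_min = ℏ/(2mΔx)
Δv_min = (1.055e-34 J·s) / (2 × 9.109e-31 kg × 3.257e-09 m)
Δv_min = 1.777e+04 m/s = 17.772 km/s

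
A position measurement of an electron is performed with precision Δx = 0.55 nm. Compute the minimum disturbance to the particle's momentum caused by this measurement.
9.587 × 10^-26 kg·m/s

The uncertainty principle implies that measuring position disturbs momentum:
ΔxΔp ≥ ℏ/2

When we measure position with precision Δx, we necessarily introduce a momentum uncertainty:
Δp ≥ ℏ/(2Δx)
Δp_min = (1.055e-34 J·s) / (2 × 5.500e-10 m)
Δp_min = 9.587e-26 kg·m/s

The more precisely we measure position, the greater the momentum disturbance.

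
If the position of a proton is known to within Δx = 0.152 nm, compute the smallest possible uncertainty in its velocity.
207.398 m/s

Using the Heisenberg uncertainty principle and Δp = mΔv:
ΔxΔp ≥ ℏ/2
Δx(mΔv) ≥ ℏ/2

The minimum uncertainty in velocity is:
Δv_min = ℏ/(2mΔx)
Δv_min = (1.055e-34 J·s) / (2 × 1.673e-27 kg × 1.520e-10 m)
Δv_min = 2.074e+02 m/s = 207.398 m/s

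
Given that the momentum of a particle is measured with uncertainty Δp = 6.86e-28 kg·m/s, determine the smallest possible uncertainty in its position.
76.864 nm

Using the Heisenberg uncertainty principle:
ΔxΔp ≥ ℏ/2

The minimum uncertainty in position is:
Δx_min = ℏ/(2Δp)
Δx_min = (1.055e-34 J·s) / (2 × 6.860e-28 kg·m/s)
Δx_min = 7.686e-08 m = 76.864 nm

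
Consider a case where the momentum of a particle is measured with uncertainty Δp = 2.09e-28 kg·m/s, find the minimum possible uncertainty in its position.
252.290 nm

Using the Heisenberg uncertainty principle:
ΔxΔp ≥ ℏ/2

The minimum uncertainty in position is:
Δx_min = ℏ/(2Δp)
Δx_min = (1.055e-34 J·s) / (2 × 2.090e-28 kg·m/s)
Δx_min = 2.523e-07 m = 252.290 nm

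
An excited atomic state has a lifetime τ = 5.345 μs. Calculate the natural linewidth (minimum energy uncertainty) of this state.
61.573 peV

Using the energy-time uncertainty principle:
ΔEΔt ≥ ℏ/2

The lifetime τ represents the time uncertainty Δt.
The natural linewidth (minimum energy uncertainty) is:

ΔE = ℏ/(2τ)
ΔE = (1.055e-34 J·s) / (2 × 5.345e-06 s)
ΔE = 9.865e-30 J = 61.573 peV

This natural linewidth limits the precision of spectroscopic measurements.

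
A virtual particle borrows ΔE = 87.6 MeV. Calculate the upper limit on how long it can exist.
3.757 ys

Using the energy-time uncertainty principle:
ΔEΔt ≥ ℏ/2

For a virtual particle borrowing energy ΔE, the maximum lifetime is:
Δt_max = ℏ/(2ΔE)

Converting energy:
ΔE = 87.6 MeV = 1.404e-11 J

Δt_max = (1.055e-34 J·s) / (2 × 1.404e-11 J)
Δt_max = 3.757e-24 s = 3.757 ys

Virtual particles with higher borrowed energy exist for shorter times.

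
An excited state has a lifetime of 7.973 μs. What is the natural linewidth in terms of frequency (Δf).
9.981 kHz

Using the energy-time uncertainty principle and E = hf:
ΔEΔt ≥ ℏ/2
hΔf·Δt ≥ ℏ/2

The minimum frequency uncertainty is:
Δf = ℏ/(2hτ) = 1/(4πτ)
Δf = 1/(4π × 7.973e-06 s)
Δf = 9.981e+03 Hz = 9.981 kHz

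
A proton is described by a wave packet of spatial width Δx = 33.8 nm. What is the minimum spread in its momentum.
1.560 × 10^-27 kg·m/s

For a wave packet, the spatial width Δx and momentum spread Δp are related by the uncertainty principle:
ΔxΔp ≥ ℏ/2

The minimum momentum spread is:
Δp_min = ℏ/(2Δx)
Δp_min = (1.055e-34 J·s) / (2 × 3.380e-08 m)
Δp_min = 1.560e-27 kg·m/s

A wave packet cannot have both a well-defined position and well-defined momentum.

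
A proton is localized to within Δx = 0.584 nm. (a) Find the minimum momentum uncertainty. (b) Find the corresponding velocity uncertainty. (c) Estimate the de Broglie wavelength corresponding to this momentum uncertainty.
(a) Δp_min = 9.029 × 10^-26 kg·m/s
(b) Δv_min = 53.980 m/s
(c) λ_dB = 7.339 nm

Step-by-step:

(a) From the uncertainty principle:
Δp_min = ℏ/(2Δx) = (1.055e-34 J·s)/(2 × 5.840e-10 m) = 9.029e-26 kg·m/s

(b) The velocity uncertainty:
Δv = Δp/m = (9.029e-26 kg·m/s)/(1.673e-27 kg) = 5.398e+01 m/s = 53.980 m/s

(c) The de Broglie wavelength for this momentum:
λ = h/p = (6.626e-34 J·s)/(9.029e-26 kg·m/s) = 7.339e-09 m = 7.339 nm

Note: The de Broglie wavelength is comparable to the localization size, as expected from wave-particle duality.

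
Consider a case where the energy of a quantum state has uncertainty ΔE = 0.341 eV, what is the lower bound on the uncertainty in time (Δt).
965.120 as

Using the energy-time uncertainty principle:
ΔEΔt ≥ ℏ/2

The minimum uncertainty in time is:
Δt_min = ℏ/(2ΔE)
Δt_min = (1.055e-34 J·s) / (2 × 5.463e-20 J)
Δt_min = 9.651e-16 s = 965.120 as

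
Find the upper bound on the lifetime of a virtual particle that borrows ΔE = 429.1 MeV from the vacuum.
7.670 × 10^-25 s

Using the energy-time uncertainty principle:
ΔEΔt ≥ ℏ/2

For a virtual particle borrowing energy ΔE, the maximum lifetime is:
Δt_max = ℏ/(2ΔE)

Converting energy:
ΔE = 429.1 MeV = 6.875e-11 J

Δt_max = (1.055e-34 J·s) / (2 × 6.875e-11 J)
Δt_max = 7.670e-25 s = 7.670 × 10^-25 s

Virtual particles with higher borrowed energy exist for shorter times.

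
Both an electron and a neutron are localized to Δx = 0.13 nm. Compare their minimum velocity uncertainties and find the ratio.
The electron has the larger minimum velocity uncertainty, by a ratio of 1838.7.

For both particles, Δp_min = ℏ/(2Δx) = 4.056e-25 kg·m/s (same for both).

The velocity uncertainty is Δv = Δp/m:
- electron: Δv = 4.056e-25 / 9.109e-31 = 4.453e+05 m/s = 445.260 km/s
- neutron: Δv = 4.056e-25 / 1.675e-27 = 2.422e+02 m/s = 242.162 m/s

Ratio: 4.453e+05 / 2.422e+02 = 1838.7

The lighter particle has larger velocity uncertainty because Δv ∝ 1/m.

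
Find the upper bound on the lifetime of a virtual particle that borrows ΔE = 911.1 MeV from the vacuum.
3.612 × 10^-25 s

Using the energy-time uncertainty principle:
ΔEΔt ≥ ℏ/2

For a virtual particle borrowing energy ΔE, the maximum lifetime is:
Δt_max = ℏ/(2ΔE)

Converting energy:
ΔE = 911.1 MeV = 1.460e-10 J

Δt_max = (1.055e-34 J·s) / (2 × 1.460e-10 J)
Δt_max = 3.612e-25 s = 3.612 × 10^-25 s

Virtual particles with higher borrowed energy exist for shorter times.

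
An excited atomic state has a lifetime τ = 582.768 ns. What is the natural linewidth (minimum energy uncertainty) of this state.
564.729 peV

Using the energy-time uncertainty principle:
ΔEΔt ≥ ℏ/2

The lifetime τ represents the time uncertainty Δt.
The natural linewidth (minimum energy uncertainty) is:

ΔE = ℏ/(2τ)
ΔE = (1.055e-34 J·s) / (2 × 5.828e-07 s)
ΔE = 9.048e-29 J = 564.729 peV

This natural linewidth limits the precision of spectroscopic measurements.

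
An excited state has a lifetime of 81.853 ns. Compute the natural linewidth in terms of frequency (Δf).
972.200 kHz

Using the energy-time uncertainty principle and E = hf:
ΔEΔt ≥ ℏ/2
hΔf·Δt ≥ ℏ/2

The minimum frequency uncertainty is:
Δf = ℏ/(2hτ) = 1/(4πτ)
Δf = 1/(4π × 8.185e-08 s)
Δf = 9.722e+05 Hz = 972.200 kHz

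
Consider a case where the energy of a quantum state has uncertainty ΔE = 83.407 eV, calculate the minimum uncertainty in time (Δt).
3.946 as

Using the energy-time uncertainty principle:
ΔEΔt ≥ ℏ/2

The minimum uncertainty in time is:
Δt_min = ℏ/(2ΔE)
Δt_min = (1.055e-34 J·s) / (2 × 1.336e-17 J)
Δt_min = 3.946e-18 s = 3.946 as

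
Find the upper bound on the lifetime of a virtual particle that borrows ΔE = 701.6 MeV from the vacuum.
4.691 × 10^-25 s

Using the energy-time uncertainty principle:
ΔEΔt ≥ ℏ/2

For a virtual particle borrowing energy ΔE, the maximum lifetime is:
Δt_max = ℏ/(2ΔE)

Converting energy:
ΔE = 701.6 MeV = 1.124e-10 J

Δt_max = (1.055e-34 J·s) / (2 × 1.124e-10 J)
Δt_max = 4.691e-25 s = 4.691 × 10^-25 s

Virtual particles with higher borrowed energy exist for shorter times.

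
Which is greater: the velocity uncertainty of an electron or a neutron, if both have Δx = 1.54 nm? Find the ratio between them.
The electron has the larger minimum velocity uncertainty, by a ratio of 1838.7.

For both particles, Δp_min = ℏ/(2Δx) = 3.424e-26 kg·m/s (same for both).

The velocity uncertainty is Δv = Δp/m:
- electron: Δv = 3.424e-26 / 9.109e-31 = 3.759e+04 m/s = 37.587 km/s
- neutron: Δv = 3.424e-26 / 1.675e-27 = 2.044e+01 m/s = 20.442 m/s

Ratio: 3.759e+04 / 2.044e+01 = 1838.7

The lighter particle has larger velocity uncertainty because Δv ∝ 1/m.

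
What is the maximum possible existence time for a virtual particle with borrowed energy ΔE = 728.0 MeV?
4.521 × 10^-25 s

Using the energy-time uncertainty principle:
ΔEΔt ≥ ℏ/2

For a virtual particle borrowing energy ΔE, the maximum lifetime is:
Δt_max = ℏ/(2ΔE)

Converting energy:
ΔE = 728.0 MeV = 1.166e-10 J

Δt_max = (1.055e-34 J·s) / (2 × 1.166e-10 J)
Δt_max = 4.521e-25 s = 4.521 × 10^-25 s

Virtual particles with higher borrowed energy exist for shorter times.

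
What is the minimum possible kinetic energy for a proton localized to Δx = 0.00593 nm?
147.518 meV

Localizing a particle requires giving it sufficient momentum uncertainty:

1. From uncertainty principle: Δp ≥ ℏ/(2Δx)
   Δp_min = (1.055e-34 J·s) / (2 × 5.930e-12 m)
   Δp_min = 8.892e-24 kg·m/s

2. This momentum uncertainty corresponds to kinetic energy:
   KE ≈ (Δp)²/(2m) = (8.892e-24)²/(2 × 1.673e-27 kg)
   KE = 2.363e-20 J = 147.518 meV

Tighter localization requires more energy.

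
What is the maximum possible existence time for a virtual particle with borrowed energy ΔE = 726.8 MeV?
4.528 × 10^-25 s

Using the energy-time uncertainty principle:
ΔEΔt ≥ ℏ/2

For a virtual particle borrowing energy ΔE, the maximum lifetime is:
Δt_max = ℏ/(2ΔE)

Converting energy:
ΔE = 726.8 MeV = 1.164e-10 J

Δt_max = (1.055e-34 J·s) / (2 × 1.164e-10 J)
Δt_max = 4.528e-25 s = 4.528 × 10^-25 s

Virtual particles with higher borrowed energy exist for shorter times.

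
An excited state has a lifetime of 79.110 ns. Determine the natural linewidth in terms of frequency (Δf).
1.006 MHz

Using the energy-time uncertainty principle and E = hf:
ΔEΔt ≥ ℏ/2
hΔf·Δt ≥ ℏ/2

The minimum frequency uncertainty is:
Δf = ℏ/(2hτ) = 1/(4πτ)
Δf = 1/(4π × 7.911e-08 s)
Δf = 1.006e+06 Hz = 1.006 MHz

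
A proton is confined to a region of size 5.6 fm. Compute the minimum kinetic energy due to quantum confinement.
165.416 keV

Using the uncertainty principle:

1. Position uncertainty: Δx ≈ 5.600e-15 m
2. Minimum momentum uncertainty: Δp = ℏ/(2Δx) = 9.416e-21 kg·m/s
3. Minimum kinetic energy:
   KE = (Δp)²/(2m) = (9.416e-21)²/(2 × 1.673e-27 kg)
   KE = 2.650e-14 J = 165.416 keV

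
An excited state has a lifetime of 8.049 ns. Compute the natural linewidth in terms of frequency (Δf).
9.887 MHz

Using the energy-time uncertainty principle and E = hf:
ΔEΔt ≥ ℏ/2
hΔf·Δt ≥ ℏ/2

The minimum frequency uncertainty is:
Δf = ℏ/(2hτ) = 1/(4πτ)
Δf = 1/(4π × 8.049e-09 s)
Δf = 9.887e+06 Hz = 9.887 MHz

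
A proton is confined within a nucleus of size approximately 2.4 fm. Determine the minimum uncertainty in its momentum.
2.197 × 10^-20 kg·m/s

Using the Heisenberg uncertainty principle:
ΔxΔp ≥ ℏ/2

With Δx ≈ L = 2.400e-15 m (the confinement size):
Δp_min = ℏ/(2Δx)
Δp_min = (1.055e-34 J·s) / (2 × 2.400e-15 m)
Δp_min = 2.197e-20 kg·m/s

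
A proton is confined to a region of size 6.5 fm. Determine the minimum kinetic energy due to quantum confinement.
122.780 keV

Using the uncertainty principle:

1. Position uncertainty: Δx ≈ 6.500e-15 m
2. Minimum momentum uncertainty: Δp = ℏ/(2Δx) = 8.112e-21 kg·m/s
3. Minimum kinetic energy:
   KE = (Δp)²/(2m) = (8.112e-21)²/(2 × 1.673e-27 kg)
   KE = 1.967e-14 J = 122.780 keV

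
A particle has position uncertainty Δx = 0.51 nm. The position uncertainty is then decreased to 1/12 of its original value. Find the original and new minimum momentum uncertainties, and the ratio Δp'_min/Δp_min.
Original Δp_min = 1.034 × 10^-25 kg·m/s; new Δp'_min = 1.241 × 10^-24 kg·m/s; ratio Δp'_min/Δp_min = 12.

From the uncertainty principle ΔxΔp ≥ ℏ/2, the minimum momentum uncertainty is Δp_min = ℏ/(2Δx).

Original (Δx = 0.51 nm = 5.100e-10 m):
Δp_min = (1.055e-34 J·s)/(2 × 5.100e-10 m) = 1.034e-25 kg·m/s

When Δx → (1/12)Δx:
Δp'_min = ℏ/(2 × (1/12)Δx) = 12 × ℏ/(2Δx) = 12 × Δp_min
Δp'_min = 12 × 1.034e-25 kg·m/s = 1.241e-24 kg·m/s

Since Δp_min ∝ 1/Δx, when Δx is decreased to 1/12 of its original value, Δp_min increases to 12 times its original value.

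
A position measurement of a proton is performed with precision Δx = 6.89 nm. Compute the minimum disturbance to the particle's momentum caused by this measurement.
7.653 × 10^-27 kg·m/s

The uncertainty principle implies that measuring position disturbs momentum:
ΔxΔp ≥ ℏ/2

When we measure position with precision Δx, we necessarily introduce a momentum uncertainty:
Δp ≥ ℏ/(2Δx)
Δp_min = (1.055e-34 J·s) / (2 × 6.890e-09 m)
Δp_min = 7.653e-27 kg·m/s

The more precisely we measure position, the greater the momentum disturbance.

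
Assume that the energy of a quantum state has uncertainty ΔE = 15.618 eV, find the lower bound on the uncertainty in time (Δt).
21.072 as

Using the energy-time uncertainty principle:
ΔEΔt ≥ ℏ/2

The minimum uncertainty in time is:
Δt_min = ℏ/(2ΔE)
Δt_min = (1.055e-34 J·s) / (2 × 2.502e-18 J)
Δt_min = 2.107e-17 s = 21.072 as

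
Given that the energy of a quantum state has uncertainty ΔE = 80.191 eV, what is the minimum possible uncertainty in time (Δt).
4.104 as

Using the energy-time uncertainty principle:
ΔEΔt ≥ ℏ/2

The minimum uncertainty in time is:
Δt_min = ℏ/(2ΔE)
Δt_min = (1.055e-34 J·s) / (2 × 1.285e-17 J)
Δt_min = 4.104e-18 s = 4.104 as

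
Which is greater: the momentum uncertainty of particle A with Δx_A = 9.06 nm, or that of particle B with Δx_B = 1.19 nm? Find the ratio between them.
Particle B has the larger minimum momentum uncertainty, by a factor of 7.61.

For each particle, the minimum momentum uncertainty is Δp_min = ℏ/(2Δx):

Particle A: Δp_A = ℏ/(2×9.060e-09 m) = 5.820e-27 kg·m/s
Particle B: Δp_B = ℏ/(2×1.190e-09 m) = 4.431e-26 kg·m/s

Ratio: Δp_B/Δp_A = 7.61

Since Δp_min ∝ 1/Δx, the particle with smaller position uncertainty (B) has larger momentum uncertainty.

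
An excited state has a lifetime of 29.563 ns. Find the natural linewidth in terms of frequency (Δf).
2.692 MHz

Using the energy-time uncertainty principle and E = hf:
ΔEΔt ≥ ℏ/2
hΔf·Δt ≥ ℏ/2

The minimum frequency uncertainty is:
Δf = ℏ/(2hτ) = 1/(4πτ)
Δf = 1/(4π × 2.956e-08 s)
Δf = 2.692e+06 Hz = 2.692 MHz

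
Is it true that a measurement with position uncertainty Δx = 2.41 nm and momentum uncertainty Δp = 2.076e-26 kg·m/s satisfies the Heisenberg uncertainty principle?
No, it violates the uncertainty principle (impossible measurement).

Calculate the product ΔxΔp:
ΔxΔp = (2.410e-09 m) × (2.076e-26 kg·m/s)
ΔxΔp = 5.003e-35 J·s

Compare to the minimum allowed value ℏ/2:
ℏ/2 = 5.273e-35 J·s

Since ΔxΔp = 5.003e-35 J·s < 5.273e-35 J·s = ℏ/2,
the measurement violates the uncertainty principle.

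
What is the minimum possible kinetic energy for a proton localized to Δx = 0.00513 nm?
197.115 meV

Localizing a particle requires giving it sufficient momentum uncertainty:

1. From uncertainty principle: Δp ≥ ℏ/(2Δx)
   Δp_min = (1.055e-34 J·s) / (2 × 5.130e-12 m)
   Δp_min = 1.028e-23 kg·m/s

2. This momentum uncertainty corresponds to kinetic energy:
   KE ≈ (Δp)²/(2m) = (1.028e-23)²/(2 × 1.673e-27 kg)
   KE = 3.158e-20 J = 197.115 meV

Tighter localization requires more energy.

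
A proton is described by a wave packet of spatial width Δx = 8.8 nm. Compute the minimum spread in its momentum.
5.992 × 10^-27 kg·m/s

For a wave packet, the spatial width Δx and momentum spread Δp are related by the uncertainty principle:
ΔxΔp ≥ ℏ/2

The minimum momentum spread is:
Δp_min = ℏ/(2Δx)
Δp_min = (1.055e-34 J·s) / (2 × 8.800e-09 m)
Δp_min = 5.992e-27 kg·m/s

A wave packet cannot have both a well-defined position and well-defined momentum.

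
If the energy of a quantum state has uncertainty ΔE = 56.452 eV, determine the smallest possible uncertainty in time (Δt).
5.830 as

Using the energy-time uncertainty principle:
ΔEΔt ≥ ℏ/2

The minimum uncertainty in time is:
Δt_min = ℏ/(2ΔE)
Δt_min = (1.055e-34 J·s) / (2 × 9.045e-18 J)
Δt_min = 5.830e-18 s = 5.830 as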